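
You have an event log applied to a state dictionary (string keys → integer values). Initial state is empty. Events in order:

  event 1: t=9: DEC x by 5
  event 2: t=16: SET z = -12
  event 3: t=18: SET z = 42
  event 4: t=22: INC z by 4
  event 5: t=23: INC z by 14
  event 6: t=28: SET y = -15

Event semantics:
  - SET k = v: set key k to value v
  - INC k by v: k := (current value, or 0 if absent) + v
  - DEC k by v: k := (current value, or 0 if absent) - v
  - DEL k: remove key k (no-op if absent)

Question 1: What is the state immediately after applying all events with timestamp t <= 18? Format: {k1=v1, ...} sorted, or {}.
Apply events with t <= 18 (3 events):
  after event 1 (t=9: DEC x by 5): {x=-5}
  after event 2 (t=16: SET z = -12): {x=-5, z=-12}
  after event 3 (t=18: SET z = 42): {x=-5, z=42}

Answer: {x=-5, z=42}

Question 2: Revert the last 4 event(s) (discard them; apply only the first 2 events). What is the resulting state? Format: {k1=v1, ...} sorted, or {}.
Keep first 2 events (discard last 4):
  after event 1 (t=9: DEC x by 5): {x=-5}
  after event 2 (t=16: SET z = -12): {x=-5, z=-12}

Answer: {x=-5, z=-12}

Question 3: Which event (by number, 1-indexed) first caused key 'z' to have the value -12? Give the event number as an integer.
Answer: 2

Derivation:
Looking for first event where z becomes -12:
  event 2: z (absent) -> -12  <-- first match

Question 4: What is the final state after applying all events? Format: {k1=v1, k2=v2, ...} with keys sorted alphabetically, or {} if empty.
  after event 1 (t=9: DEC x by 5): {x=-5}
  after event 2 (t=16: SET z = -12): {x=-5, z=-12}
  after event 3 (t=18: SET z = 42): {x=-5, z=42}
  after event 4 (t=22: INC z by 4): {x=-5, z=46}
  after event 5 (t=23: INC z by 14): {x=-5, z=60}
  after event 6 (t=28: SET y = -15): {x=-5, y=-15, z=60}

Answer: {x=-5, y=-15, z=60}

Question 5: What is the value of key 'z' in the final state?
Track key 'z' through all 6 events:
  event 1 (t=9: DEC x by 5): z unchanged
  event 2 (t=16: SET z = -12): z (absent) -> -12
  event 3 (t=18: SET z = 42): z -12 -> 42
  event 4 (t=22: INC z by 4): z 42 -> 46
  event 5 (t=23: INC z by 14): z 46 -> 60
  event 6 (t=28: SET y = -15): z unchanged
Final: z = 60

Answer: 60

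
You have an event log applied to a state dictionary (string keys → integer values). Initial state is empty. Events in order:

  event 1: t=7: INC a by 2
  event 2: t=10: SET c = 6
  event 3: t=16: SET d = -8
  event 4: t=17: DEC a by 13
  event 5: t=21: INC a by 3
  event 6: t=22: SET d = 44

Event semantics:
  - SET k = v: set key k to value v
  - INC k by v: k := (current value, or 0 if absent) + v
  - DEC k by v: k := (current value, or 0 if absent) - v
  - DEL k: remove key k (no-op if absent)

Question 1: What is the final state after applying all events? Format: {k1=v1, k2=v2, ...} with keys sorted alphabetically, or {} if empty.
  after event 1 (t=7: INC a by 2): {a=2}
  after event 2 (t=10: SET c = 6): {a=2, c=6}
  after event 3 (t=16: SET d = -8): {a=2, c=6, d=-8}
  after event 4 (t=17: DEC a by 13): {a=-11, c=6, d=-8}
  after event 5 (t=21: INC a by 3): {a=-8, c=6, d=-8}
  after event 6 (t=22: SET d = 44): {a=-8, c=6, d=44}

Answer: {a=-8, c=6, d=44}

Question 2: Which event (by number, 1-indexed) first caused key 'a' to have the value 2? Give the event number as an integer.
Looking for first event where a becomes 2:
  event 1: a (absent) -> 2  <-- first match

Answer: 1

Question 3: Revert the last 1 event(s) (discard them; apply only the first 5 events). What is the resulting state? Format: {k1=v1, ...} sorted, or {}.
Answer: {a=-8, c=6, d=-8}

Derivation:
Keep first 5 events (discard last 1):
  after event 1 (t=7: INC a by 2): {a=2}
  after event 2 (t=10: SET c = 6): {a=2, c=6}
  after event 3 (t=16: SET d = -8): {a=2, c=6, d=-8}
  after event 4 (t=17: DEC a by 13): {a=-11, c=6, d=-8}
  after event 5 (t=21: INC a by 3): {a=-8, c=6, d=-8}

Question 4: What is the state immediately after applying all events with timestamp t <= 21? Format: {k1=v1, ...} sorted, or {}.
Answer: {a=-8, c=6, d=-8}

Derivation:
Apply events with t <= 21 (5 events):
  after event 1 (t=7: INC a by 2): {a=2}
  after event 2 (t=10: SET c = 6): {a=2, c=6}
  after event 3 (t=16: SET d = -8): {a=2, c=6, d=-8}
  after event 4 (t=17: DEC a by 13): {a=-11, c=6, d=-8}
  after event 5 (t=21: INC a by 3): {a=-8, c=6, d=-8}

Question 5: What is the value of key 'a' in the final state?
Answer: -8

Derivation:
Track key 'a' through all 6 events:
  event 1 (t=7: INC a by 2): a (absent) -> 2
  event 2 (t=10: SET c = 6): a unchanged
  event 3 (t=16: SET d = -8): a unchanged
  event 4 (t=17: DEC a by 13): a 2 -> -11
  event 5 (t=21: INC a by 3): a -11 -> -8
  event 6 (t=22: SET d = 44): a unchanged
Final: a = -8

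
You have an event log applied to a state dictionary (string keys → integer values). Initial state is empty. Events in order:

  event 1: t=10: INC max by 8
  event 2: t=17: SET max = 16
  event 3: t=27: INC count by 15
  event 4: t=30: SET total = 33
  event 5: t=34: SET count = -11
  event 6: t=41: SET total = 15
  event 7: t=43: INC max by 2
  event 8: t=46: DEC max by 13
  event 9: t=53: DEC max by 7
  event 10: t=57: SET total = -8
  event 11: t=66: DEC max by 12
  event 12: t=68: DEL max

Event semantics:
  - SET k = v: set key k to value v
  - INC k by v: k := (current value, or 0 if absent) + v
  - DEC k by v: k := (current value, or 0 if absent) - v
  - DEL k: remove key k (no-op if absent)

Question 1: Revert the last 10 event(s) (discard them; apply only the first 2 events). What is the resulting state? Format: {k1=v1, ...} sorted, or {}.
Answer: {max=16}

Derivation:
Keep first 2 events (discard last 10):
  after event 1 (t=10: INC max by 8): {max=8}
  after event 2 (t=17: SET max = 16): {max=16}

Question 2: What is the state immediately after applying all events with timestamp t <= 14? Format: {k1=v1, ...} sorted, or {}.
Apply events with t <= 14 (1 events):
  after event 1 (t=10: INC max by 8): {max=8}

Answer: {max=8}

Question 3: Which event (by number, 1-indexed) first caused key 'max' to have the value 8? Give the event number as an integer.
Looking for first event where max becomes 8:
  event 1: max (absent) -> 8  <-- first match

Answer: 1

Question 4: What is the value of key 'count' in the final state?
Answer: -11

Derivation:
Track key 'count' through all 12 events:
  event 1 (t=10: INC max by 8): count unchanged
  event 2 (t=17: SET max = 16): count unchanged
  event 3 (t=27: INC count by 15): count (absent) -> 15
  event 4 (t=30: SET total = 33): count unchanged
  event 5 (t=34: SET count = -11): count 15 -> -11
  event 6 (t=41: SET total = 15): count unchanged
  event 7 (t=43: INC max by 2): count unchanged
  event 8 (t=46: DEC max by 13): count unchanged
  event 9 (t=53: DEC max by 7): count unchanged
  event 10 (t=57: SET total = -8): count unchanged
  event 11 (t=66: DEC max by 12): count unchanged
  event 12 (t=68: DEL max): count unchanged
Final: count = -11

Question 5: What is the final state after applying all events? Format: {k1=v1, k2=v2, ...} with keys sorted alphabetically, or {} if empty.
  after event 1 (t=10: INC max by 8): {max=8}
  after event 2 (t=17: SET max = 16): {max=16}
  after event 3 (t=27: INC count by 15): {count=15, max=16}
  after event 4 (t=30: SET total = 33): {count=15, max=16, total=33}
  after event 5 (t=34: SET count = -11): {count=-11, max=16, total=33}
  after event 6 (t=41: SET total = 15): {count=-11, max=16, total=15}
  after event 7 (t=43: INC max by 2): {count=-11, max=18, total=15}
  after event 8 (t=46: DEC max by 13): {count=-11, max=5, total=15}
  after event 9 (t=53: DEC max by 7): {count=-11, max=-2, total=15}
  after event 10 (t=57: SET total = -8): {count=-11, max=-2, total=-8}
  after event 11 (t=66: DEC max by 12): {count=-11, max=-14, total=-8}
  after event 12 (t=68: DEL max): {count=-11, total=-8}

Answer: {count=-11, total=-8}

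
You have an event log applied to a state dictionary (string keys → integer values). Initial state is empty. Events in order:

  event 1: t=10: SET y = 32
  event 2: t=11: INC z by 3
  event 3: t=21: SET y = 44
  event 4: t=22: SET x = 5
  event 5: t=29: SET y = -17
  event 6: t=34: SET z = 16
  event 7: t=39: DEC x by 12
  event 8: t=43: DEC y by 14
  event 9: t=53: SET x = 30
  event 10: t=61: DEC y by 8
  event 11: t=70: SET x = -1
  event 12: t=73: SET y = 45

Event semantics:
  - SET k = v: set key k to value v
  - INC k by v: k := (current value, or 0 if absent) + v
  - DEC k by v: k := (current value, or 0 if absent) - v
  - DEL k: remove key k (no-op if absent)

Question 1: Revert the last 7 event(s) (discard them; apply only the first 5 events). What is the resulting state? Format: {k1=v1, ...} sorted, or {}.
Keep first 5 events (discard last 7):
  after event 1 (t=10: SET y = 32): {y=32}
  after event 2 (t=11: INC z by 3): {y=32, z=3}
  after event 3 (t=21: SET y = 44): {y=44, z=3}
  after event 4 (t=22: SET x = 5): {x=5, y=44, z=3}
  after event 5 (t=29: SET y = -17): {x=5, y=-17, z=3}

Answer: {x=5, y=-17, z=3}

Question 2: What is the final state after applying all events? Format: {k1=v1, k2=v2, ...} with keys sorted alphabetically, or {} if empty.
Answer: {x=-1, y=45, z=16}

Derivation:
  after event 1 (t=10: SET y = 32): {y=32}
  after event 2 (t=11: INC z by 3): {y=32, z=3}
  after event 3 (t=21: SET y = 44): {y=44, z=3}
  after event 4 (t=22: SET x = 5): {x=5, y=44, z=3}
  after event 5 (t=29: SET y = -17): {x=5, y=-17, z=3}
  after event 6 (t=34: SET z = 16): {x=5, y=-17, z=16}
  after event 7 (t=39: DEC x by 12): {x=-7, y=-17, z=16}
  after event 8 (t=43: DEC y by 14): {x=-7, y=-31, z=16}
  after event 9 (t=53: SET x = 30): {x=30, y=-31, z=16}
  after event 10 (t=61: DEC y by 8): {x=30, y=-39, z=16}
  after event 11 (t=70: SET x = -1): {x=-1, y=-39, z=16}
  after event 12 (t=73: SET y = 45): {x=-1, y=45, z=16}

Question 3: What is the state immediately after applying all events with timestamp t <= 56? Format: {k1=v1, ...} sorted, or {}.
Apply events with t <= 56 (9 events):
  after event 1 (t=10: SET y = 32): {y=32}
  after event 2 (t=11: INC z by 3): {y=32, z=3}
  after event 3 (t=21: SET y = 44): {y=44, z=3}
  after event 4 (t=22: SET x = 5): {x=5, y=44, z=3}
  after event 5 (t=29: SET y = -17): {x=5, y=-17, z=3}
  after event 6 (t=34: SET z = 16): {x=5, y=-17, z=16}
  after event 7 (t=39: DEC x by 12): {x=-7, y=-17, z=16}
  after event 8 (t=43: DEC y by 14): {x=-7, y=-31, z=16}
  after event 9 (t=53: SET x = 30): {x=30, y=-31, z=16}

Answer: {x=30, y=-31, z=16}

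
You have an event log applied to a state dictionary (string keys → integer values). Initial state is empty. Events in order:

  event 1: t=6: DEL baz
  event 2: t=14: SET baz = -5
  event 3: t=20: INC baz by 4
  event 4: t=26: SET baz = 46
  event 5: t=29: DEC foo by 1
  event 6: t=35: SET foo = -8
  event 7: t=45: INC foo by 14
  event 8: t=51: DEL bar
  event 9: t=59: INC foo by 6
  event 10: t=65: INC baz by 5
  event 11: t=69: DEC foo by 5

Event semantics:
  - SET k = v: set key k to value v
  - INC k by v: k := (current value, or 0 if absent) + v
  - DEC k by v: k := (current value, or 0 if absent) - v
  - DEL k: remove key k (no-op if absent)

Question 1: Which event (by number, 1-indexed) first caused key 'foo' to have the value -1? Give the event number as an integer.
Looking for first event where foo becomes -1:
  event 5: foo (absent) -> -1  <-- first match

Answer: 5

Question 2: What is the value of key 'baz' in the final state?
Track key 'baz' through all 11 events:
  event 1 (t=6: DEL baz): baz (absent) -> (absent)
  event 2 (t=14: SET baz = -5): baz (absent) -> -5
  event 3 (t=20: INC baz by 4): baz -5 -> -1
  event 4 (t=26: SET baz = 46): baz -1 -> 46
  event 5 (t=29: DEC foo by 1): baz unchanged
  event 6 (t=35: SET foo = -8): baz unchanged
  event 7 (t=45: INC foo by 14): baz unchanged
  event 8 (t=51: DEL bar): baz unchanged
  event 9 (t=59: INC foo by 6): baz unchanged
  event 10 (t=65: INC baz by 5): baz 46 -> 51
  event 11 (t=69: DEC foo by 5): baz unchanged
Final: baz = 51

Answer: 51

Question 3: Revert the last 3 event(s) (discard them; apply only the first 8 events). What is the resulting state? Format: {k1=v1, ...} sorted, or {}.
Answer: {baz=46, foo=6}

Derivation:
Keep first 8 events (discard last 3):
  after event 1 (t=6: DEL baz): {}
  after event 2 (t=14: SET baz = -5): {baz=-5}
  after event 3 (t=20: INC baz by 4): {baz=-1}
  after event 4 (t=26: SET baz = 46): {baz=46}
  after event 5 (t=29: DEC foo by 1): {baz=46, foo=-1}
  after event 6 (t=35: SET foo = -8): {baz=46, foo=-8}
  after event 7 (t=45: INC foo by 14): {baz=46, foo=6}
  after event 8 (t=51: DEL bar): {baz=46, foo=6}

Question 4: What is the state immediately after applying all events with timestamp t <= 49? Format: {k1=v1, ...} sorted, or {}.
Answer: {baz=46, foo=6}

Derivation:
Apply events with t <= 49 (7 events):
  after event 1 (t=6: DEL baz): {}
  after event 2 (t=14: SET baz = -5): {baz=-5}
  after event 3 (t=20: INC baz by 4): {baz=-1}
  after event 4 (t=26: SET baz = 46): {baz=46}
  after event 5 (t=29: DEC foo by 1): {baz=46, foo=-1}
  after event 6 (t=35: SET foo = -8): {baz=46, foo=-8}
  after event 7 (t=45: INC foo by 14): {baz=46, foo=6}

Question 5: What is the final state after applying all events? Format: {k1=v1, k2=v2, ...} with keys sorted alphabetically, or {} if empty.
Answer: {baz=51, foo=7}

Derivation:
  after event 1 (t=6: DEL baz): {}
  after event 2 (t=14: SET baz = -5): {baz=-5}
  after event 3 (t=20: INC baz by 4): {baz=-1}
  after event 4 (t=26: SET baz = 46): {baz=46}
  after event 5 (t=29: DEC foo by 1): {baz=46, foo=-1}
  after event 6 (t=35: SET foo = -8): {baz=46, foo=-8}
  after event 7 (t=45: INC foo by 14): {baz=46, foo=6}
  after event 8 (t=51: DEL bar): {baz=46, foo=6}
  after event 9 (t=59: INC foo by 6): {baz=46, foo=12}
  after event 10 (t=65: INC baz by 5): {baz=51, foo=12}
  after event 11 (t=69: DEC foo by 5): {baz=51, foo=7}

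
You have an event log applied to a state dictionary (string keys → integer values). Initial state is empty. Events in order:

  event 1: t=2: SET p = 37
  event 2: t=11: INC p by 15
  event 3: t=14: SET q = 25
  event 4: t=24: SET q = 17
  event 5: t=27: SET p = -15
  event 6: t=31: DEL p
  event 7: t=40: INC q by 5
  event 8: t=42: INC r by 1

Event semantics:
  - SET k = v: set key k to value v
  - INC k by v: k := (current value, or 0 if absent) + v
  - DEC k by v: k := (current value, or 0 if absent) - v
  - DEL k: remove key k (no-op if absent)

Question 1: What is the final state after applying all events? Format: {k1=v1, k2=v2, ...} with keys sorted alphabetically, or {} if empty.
  after event 1 (t=2: SET p = 37): {p=37}
  after event 2 (t=11: INC p by 15): {p=52}
  after event 3 (t=14: SET q = 25): {p=52, q=25}
  after event 4 (t=24: SET q = 17): {p=52, q=17}
  after event 5 (t=27: SET p = -15): {p=-15, q=17}
  after event 6 (t=31: DEL p): {q=17}
  after event 7 (t=40: INC q by 5): {q=22}
  after event 8 (t=42: INC r by 1): {q=22, r=1}

Answer: {q=22, r=1}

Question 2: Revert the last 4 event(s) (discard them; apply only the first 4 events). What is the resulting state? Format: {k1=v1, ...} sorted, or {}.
Answer: {p=52, q=17}

Derivation:
Keep first 4 events (discard last 4):
  after event 1 (t=2: SET p = 37): {p=37}
  after event 2 (t=11: INC p by 15): {p=52}
  after event 3 (t=14: SET q = 25): {p=52, q=25}
  after event 4 (t=24: SET q = 17): {p=52, q=17}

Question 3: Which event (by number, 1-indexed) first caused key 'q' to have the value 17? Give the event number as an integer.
Answer: 4

Derivation:
Looking for first event where q becomes 17:
  event 3: q = 25
  event 4: q 25 -> 17  <-- first match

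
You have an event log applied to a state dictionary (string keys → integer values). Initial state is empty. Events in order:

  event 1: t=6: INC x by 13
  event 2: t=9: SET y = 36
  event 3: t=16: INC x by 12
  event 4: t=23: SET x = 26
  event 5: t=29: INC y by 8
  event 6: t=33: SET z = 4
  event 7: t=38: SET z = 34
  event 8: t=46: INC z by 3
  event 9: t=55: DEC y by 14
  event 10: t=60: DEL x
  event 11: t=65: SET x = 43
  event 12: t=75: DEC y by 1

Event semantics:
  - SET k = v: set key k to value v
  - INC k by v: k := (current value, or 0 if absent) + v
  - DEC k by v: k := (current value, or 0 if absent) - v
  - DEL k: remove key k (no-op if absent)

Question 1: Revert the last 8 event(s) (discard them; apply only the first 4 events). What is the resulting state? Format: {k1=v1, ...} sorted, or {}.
Keep first 4 events (discard last 8):
  after event 1 (t=6: INC x by 13): {x=13}
  after event 2 (t=9: SET y = 36): {x=13, y=36}
  after event 3 (t=16: INC x by 12): {x=25, y=36}
  after event 4 (t=23: SET x = 26): {x=26, y=36}

Answer: {x=26, y=36}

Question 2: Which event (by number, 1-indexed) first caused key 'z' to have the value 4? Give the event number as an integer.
Looking for first event where z becomes 4:
  event 6: z (absent) -> 4  <-- first match

Answer: 6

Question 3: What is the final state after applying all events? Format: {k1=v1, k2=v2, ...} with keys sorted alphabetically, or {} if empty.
  after event 1 (t=6: INC x by 13): {x=13}
  after event 2 (t=9: SET y = 36): {x=13, y=36}
  after event 3 (t=16: INC x by 12): {x=25, y=36}
  after event 4 (t=23: SET x = 26): {x=26, y=36}
  after event 5 (t=29: INC y by 8): {x=26, y=44}
  after event 6 (t=33: SET z = 4): {x=26, y=44, z=4}
  after event 7 (t=38: SET z = 34): {x=26, y=44, z=34}
  after event 8 (t=46: INC z by 3): {x=26, y=44, z=37}
  after event 9 (t=55: DEC y by 14): {x=26, y=30, z=37}
  after event 10 (t=60: DEL x): {y=30, z=37}
  after event 11 (t=65: SET x = 43): {x=43, y=30, z=37}
  after event 12 (t=75: DEC y by 1): {x=43, y=29, z=37}

Answer: {x=43, y=29, z=37}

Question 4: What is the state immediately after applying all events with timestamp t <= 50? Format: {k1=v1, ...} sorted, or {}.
Answer: {x=26, y=44, z=37}

Derivation:
Apply events with t <= 50 (8 events):
  after event 1 (t=6: INC x by 13): {x=13}
  after event 2 (t=9: SET y = 36): {x=13, y=36}
  after event 3 (t=16: INC x by 12): {x=25, y=36}
  after event 4 (t=23: SET x = 26): {x=26, y=36}
  after event 5 (t=29: INC y by 8): {x=26, y=44}
  after event 6 (t=33: SET z = 4): {x=26, y=44, z=4}
  after event 7 (t=38: SET z = 34): {x=26, y=44, z=34}
  after event 8 (t=46: INC z by 3): {x=26, y=44, z=37}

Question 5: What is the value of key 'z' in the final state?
Answer: 37

Derivation:
Track key 'z' through all 12 events:
  event 1 (t=6: INC x by 13): z unchanged
  event 2 (t=9: SET y = 36): z unchanged
  event 3 (t=16: INC x by 12): z unchanged
  event 4 (t=23: SET x = 26): z unchanged
  event 5 (t=29: INC y by 8): z unchanged
  event 6 (t=33: SET z = 4): z (absent) -> 4
  event 7 (t=38: SET z = 34): z 4 -> 34
  event 8 (t=46: INC z by 3): z 34 -> 37
  event 9 (t=55: DEC y by 14): z unchanged
  event 10 (t=60: DEL x): z unchanged
  event 11 (t=65: SET x = 43): z unchanged
  event 12 (t=75: DEC y by 1): z unchanged
Final: z = 37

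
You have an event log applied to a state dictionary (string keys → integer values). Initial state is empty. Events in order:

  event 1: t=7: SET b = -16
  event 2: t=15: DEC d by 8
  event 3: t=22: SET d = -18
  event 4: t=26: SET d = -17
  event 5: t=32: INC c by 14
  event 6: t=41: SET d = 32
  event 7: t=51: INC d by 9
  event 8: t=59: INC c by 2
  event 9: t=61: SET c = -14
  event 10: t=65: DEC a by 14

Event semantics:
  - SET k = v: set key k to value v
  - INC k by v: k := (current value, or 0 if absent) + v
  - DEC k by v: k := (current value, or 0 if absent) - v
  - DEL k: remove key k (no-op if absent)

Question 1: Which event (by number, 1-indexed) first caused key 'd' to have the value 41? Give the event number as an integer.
Answer: 7

Derivation:
Looking for first event where d becomes 41:
  event 2: d = -8
  event 3: d = -18
  event 4: d = -17
  event 5: d = -17
  event 6: d = 32
  event 7: d 32 -> 41  <-- first match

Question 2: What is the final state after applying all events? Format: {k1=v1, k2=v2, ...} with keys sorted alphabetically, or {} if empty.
  after event 1 (t=7: SET b = -16): {b=-16}
  after event 2 (t=15: DEC d by 8): {b=-16, d=-8}
  after event 3 (t=22: SET d = -18): {b=-16, d=-18}
  after event 4 (t=26: SET d = -17): {b=-16, d=-17}
  after event 5 (t=32: INC c by 14): {b=-16, c=14, d=-17}
  after event 6 (t=41: SET d = 32): {b=-16, c=14, d=32}
  after event 7 (t=51: INC d by 9): {b=-16, c=14, d=41}
  after event 8 (t=59: INC c by 2): {b=-16, c=16, d=41}
  after event 9 (t=61: SET c = -14): {b=-16, c=-14, d=41}
  after event 10 (t=65: DEC a by 14): {a=-14, b=-16, c=-14, d=41}

Answer: {a=-14, b=-16, c=-14, d=41}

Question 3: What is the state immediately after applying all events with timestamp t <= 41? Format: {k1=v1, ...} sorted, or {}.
Apply events with t <= 41 (6 events):
  after event 1 (t=7: SET b = -16): {b=-16}
  after event 2 (t=15: DEC d by 8): {b=-16, d=-8}
  after event 3 (t=22: SET d = -18): {b=-16, d=-18}
  after event 4 (t=26: SET d = -17): {b=-16, d=-17}
  after event 5 (t=32: INC c by 14): {b=-16, c=14, d=-17}
  after event 6 (t=41: SET d = 32): {b=-16, c=14, d=32}

Answer: {b=-16, c=14, d=32}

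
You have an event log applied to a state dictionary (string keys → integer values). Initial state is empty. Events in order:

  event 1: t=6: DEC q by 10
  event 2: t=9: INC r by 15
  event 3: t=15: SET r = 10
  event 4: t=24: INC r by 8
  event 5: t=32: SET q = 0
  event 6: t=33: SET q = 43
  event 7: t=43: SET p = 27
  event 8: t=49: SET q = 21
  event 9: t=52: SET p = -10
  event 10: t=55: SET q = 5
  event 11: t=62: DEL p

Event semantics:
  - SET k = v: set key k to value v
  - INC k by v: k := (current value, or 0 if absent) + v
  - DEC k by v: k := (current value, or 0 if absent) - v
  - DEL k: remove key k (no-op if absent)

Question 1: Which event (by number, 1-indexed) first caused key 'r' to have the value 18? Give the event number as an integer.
Looking for first event where r becomes 18:
  event 2: r = 15
  event 3: r = 10
  event 4: r 10 -> 18  <-- first match

Answer: 4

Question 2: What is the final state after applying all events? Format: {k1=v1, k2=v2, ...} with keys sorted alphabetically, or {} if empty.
  after event 1 (t=6: DEC q by 10): {q=-10}
  after event 2 (t=9: INC r by 15): {q=-10, r=15}
  after event 3 (t=15: SET r = 10): {q=-10, r=10}
  after event 4 (t=24: INC r by 8): {q=-10, r=18}
  after event 5 (t=32: SET q = 0): {q=0, r=18}
  after event 6 (t=33: SET q = 43): {q=43, r=18}
  after event 7 (t=43: SET p = 27): {p=27, q=43, r=18}
  after event 8 (t=49: SET q = 21): {p=27, q=21, r=18}
  after event 9 (t=52: SET p = -10): {p=-10, q=21, r=18}
  after event 10 (t=55: SET q = 5): {p=-10, q=5, r=18}
  after event 11 (t=62: DEL p): {q=5, r=18}

Answer: {q=5, r=18}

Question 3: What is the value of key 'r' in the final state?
Answer: 18

Derivation:
Track key 'r' through all 11 events:
  event 1 (t=6: DEC q by 10): r unchanged
  event 2 (t=9: INC r by 15): r (absent) -> 15
  event 3 (t=15: SET r = 10): r 15 -> 10
  event 4 (t=24: INC r by 8): r 10 -> 18
  event 5 (t=32: SET q = 0): r unchanged
  event 6 (t=33: SET q = 43): r unchanged
  event 7 (t=43: SET p = 27): r unchanged
  event 8 (t=49: SET q = 21): r unchanged
  event 9 (t=52: SET p = -10): r unchanged
  event 10 (t=55: SET q = 5): r unchanged
  event 11 (t=62: DEL p): r unchanged
Final: r = 18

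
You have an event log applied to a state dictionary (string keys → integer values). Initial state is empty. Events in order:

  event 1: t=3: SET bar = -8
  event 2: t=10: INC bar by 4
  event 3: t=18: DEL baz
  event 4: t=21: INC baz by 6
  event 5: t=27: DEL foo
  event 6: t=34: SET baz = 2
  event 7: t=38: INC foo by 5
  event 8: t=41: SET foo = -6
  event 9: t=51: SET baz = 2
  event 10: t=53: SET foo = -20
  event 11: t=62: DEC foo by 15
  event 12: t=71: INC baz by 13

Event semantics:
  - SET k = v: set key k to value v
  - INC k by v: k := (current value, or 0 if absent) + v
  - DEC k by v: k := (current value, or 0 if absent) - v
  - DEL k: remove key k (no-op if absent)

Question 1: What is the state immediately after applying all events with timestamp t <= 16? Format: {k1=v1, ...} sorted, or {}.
Apply events with t <= 16 (2 events):
  after event 1 (t=3: SET bar = -8): {bar=-8}
  after event 2 (t=10: INC bar by 4): {bar=-4}

Answer: {bar=-4}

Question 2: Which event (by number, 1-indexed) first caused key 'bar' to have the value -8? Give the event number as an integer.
Looking for first event where bar becomes -8:
  event 1: bar (absent) -> -8  <-- first match

Answer: 1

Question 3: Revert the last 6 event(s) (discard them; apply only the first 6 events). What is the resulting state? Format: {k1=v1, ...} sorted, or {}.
Answer: {bar=-4, baz=2}

Derivation:
Keep first 6 events (discard last 6):
  after event 1 (t=3: SET bar = -8): {bar=-8}
  after event 2 (t=10: INC bar by 4): {bar=-4}
  after event 3 (t=18: DEL baz): {bar=-4}
  after event 4 (t=21: INC baz by 6): {bar=-4, baz=6}
  after event 5 (t=27: DEL foo): {bar=-4, baz=6}
  after event 6 (t=34: SET baz = 2): {bar=-4, baz=2}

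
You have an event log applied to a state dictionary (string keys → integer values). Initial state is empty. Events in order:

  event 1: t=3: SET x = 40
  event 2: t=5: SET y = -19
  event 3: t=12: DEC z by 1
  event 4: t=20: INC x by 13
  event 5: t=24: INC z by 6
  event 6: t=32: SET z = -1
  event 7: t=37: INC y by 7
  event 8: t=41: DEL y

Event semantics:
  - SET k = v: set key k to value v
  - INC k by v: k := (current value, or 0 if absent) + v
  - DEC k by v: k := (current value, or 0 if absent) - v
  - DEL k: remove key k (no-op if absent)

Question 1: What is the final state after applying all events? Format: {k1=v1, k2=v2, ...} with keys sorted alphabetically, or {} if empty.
Answer: {x=53, z=-1}

Derivation:
  after event 1 (t=3: SET x = 40): {x=40}
  after event 2 (t=5: SET y = -19): {x=40, y=-19}
  after event 3 (t=12: DEC z by 1): {x=40, y=-19, z=-1}
  after event 4 (t=20: INC x by 13): {x=53, y=-19, z=-1}
  after event 5 (t=24: INC z by 6): {x=53, y=-19, z=5}
  after event 6 (t=32: SET z = -1): {x=53, y=-19, z=-1}
  after event 7 (t=37: INC y by 7): {x=53, y=-12, z=-1}
  after event 8 (t=41: DEL y): {x=53, z=-1}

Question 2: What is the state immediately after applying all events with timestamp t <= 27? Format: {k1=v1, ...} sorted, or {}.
Answer: {x=53, y=-19, z=5}

Derivation:
Apply events with t <= 27 (5 events):
  after event 1 (t=3: SET x = 40): {x=40}
  after event 2 (t=5: SET y = -19): {x=40, y=-19}
  after event 3 (t=12: DEC z by 1): {x=40, y=-19, z=-1}
  after event 4 (t=20: INC x by 13): {x=53, y=-19, z=-1}
  after event 5 (t=24: INC z by 6): {x=53, y=-19, z=5}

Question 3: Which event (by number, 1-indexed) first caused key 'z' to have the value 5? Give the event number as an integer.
Answer: 5

Derivation:
Looking for first event where z becomes 5:
  event 3: z = -1
  event 4: z = -1
  event 5: z -1 -> 5  <-- first match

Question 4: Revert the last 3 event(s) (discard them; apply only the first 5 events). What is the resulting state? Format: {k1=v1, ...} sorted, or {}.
Answer: {x=53, y=-19, z=5}

Derivation:
Keep first 5 events (discard last 3):
  after event 1 (t=3: SET x = 40): {x=40}
  after event 2 (t=5: SET y = -19): {x=40, y=-19}
  after event 3 (t=12: DEC z by 1): {x=40, y=-19, z=-1}
  after event 4 (t=20: INC x by 13): {x=53, y=-19, z=-1}
  after event 5 (t=24: INC z by 6): {x=53, y=-19, z=5}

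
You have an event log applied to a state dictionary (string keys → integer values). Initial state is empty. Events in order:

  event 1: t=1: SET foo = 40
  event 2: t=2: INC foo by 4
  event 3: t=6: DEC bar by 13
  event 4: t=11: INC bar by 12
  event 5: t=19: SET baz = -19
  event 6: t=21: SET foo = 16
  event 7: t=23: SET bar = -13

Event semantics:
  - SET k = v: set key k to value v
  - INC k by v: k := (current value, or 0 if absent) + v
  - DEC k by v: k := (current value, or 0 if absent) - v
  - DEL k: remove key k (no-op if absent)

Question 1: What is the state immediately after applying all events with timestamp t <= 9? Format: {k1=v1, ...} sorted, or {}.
Apply events with t <= 9 (3 events):
  after event 1 (t=1: SET foo = 40): {foo=40}
  after event 2 (t=2: INC foo by 4): {foo=44}
  after event 3 (t=6: DEC bar by 13): {bar=-13, foo=44}

Answer: {bar=-13, foo=44}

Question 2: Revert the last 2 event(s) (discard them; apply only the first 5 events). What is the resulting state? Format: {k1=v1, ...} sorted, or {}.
Keep first 5 events (discard last 2):
  after event 1 (t=1: SET foo = 40): {foo=40}
  after event 2 (t=2: INC foo by 4): {foo=44}
  after event 3 (t=6: DEC bar by 13): {bar=-13, foo=44}
  after event 4 (t=11: INC bar by 12): {bar=-1, foo=44}
  after event 5 (t=19: SET baz = -19): {bar=-1, baz=-19, foo=44}

Answer: {bar=-1, baz=-19, foo=44}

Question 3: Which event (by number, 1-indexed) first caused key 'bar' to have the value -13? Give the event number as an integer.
Looking for first event where bar becomes -13:
  event 3: bar (absent) -> -13  <-- first match

Answer: 3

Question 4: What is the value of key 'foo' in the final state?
Answer: 16

Derivation:
Track key 'foo' through all 7 events:
  event 1 (t=1: SET foo = 40): foo (absent) -> 40
  event 2 (t=2: INC foo by 4): foo 40 -> 44
  event 3 (t=6: DEC bar by 13): foo unchanged
  event 4 (t=11: INC bar by 12): foo unchanged
  event 5 (t=19: SET baz = -19): foo unchanged
  event 6 (t=21: SET foo = 16): foo 44 -> 16
  event 7 (t=23: SET bar = -13): foo unchanged
Final: foo = 16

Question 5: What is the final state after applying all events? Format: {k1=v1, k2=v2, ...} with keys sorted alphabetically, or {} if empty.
Answer: {bar=-13, baz=-19, foo=16}

Derivation:
  after event 1 (t=1: SET foo = 40): {foo=40}
  after event 2 (t=2: INC foo by 4): {foo=44}
  after event 3 (t=6: DEC bar by 13): {bar=-13, foo=44}
  after event 4 (t=11: INC bar by 12): {bar=-1, foo=44}
  after event 5 (t=19: SET baz = -19): {bar=-1, baz=-19, foo=44}
  after event 6 (t=21: SET foo = 16): {bar=-1, baz=-19, foo=16}
  after event 7 (t=23: SET bar = -13): {bar=-13, baz=-19, foo=16}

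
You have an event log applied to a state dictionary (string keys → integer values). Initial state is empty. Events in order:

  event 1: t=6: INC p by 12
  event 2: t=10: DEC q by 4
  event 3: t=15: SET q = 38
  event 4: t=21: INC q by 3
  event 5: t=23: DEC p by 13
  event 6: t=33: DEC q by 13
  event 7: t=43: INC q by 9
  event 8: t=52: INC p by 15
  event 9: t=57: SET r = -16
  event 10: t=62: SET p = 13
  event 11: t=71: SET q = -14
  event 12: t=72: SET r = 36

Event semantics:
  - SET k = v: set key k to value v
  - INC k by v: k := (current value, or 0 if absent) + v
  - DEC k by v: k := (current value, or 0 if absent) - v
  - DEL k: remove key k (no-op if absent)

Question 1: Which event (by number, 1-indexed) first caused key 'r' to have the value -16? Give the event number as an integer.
Looking for first event where r becomes -16:
  event 9: r (absent) -> -16  <-- first match

Answer: 9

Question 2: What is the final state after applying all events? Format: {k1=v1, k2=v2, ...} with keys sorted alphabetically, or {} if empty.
  after event 1 (t=6: INC p by 12): {p=12}
  after event 2 (t=10: DEC q by 4): {p=12, q=-4}
  after event 3 (t=15: SET q = 38): {p=12, q=38}
  after event 4 (t=21: INC q by 3): {p=12, q=41}
  after event 5 (t=23: DEC p by 13): {p=-1, q=41}
  after event 6 (t=33: DEC q by 13): {p=-1, q=28}
  after event 7 (t=43: INC q by 9): {p=-1, q=37}
  after event 8 (t=52: INC p by 15): {p=14, q=37}
  after event 9 (t=57: SET r = -16): {p=14, q=37, r=-16}
  after event 10 (t=62: SET p = 13): {p=13, q=37, r=-16}
  after event 11 (t=71: SET q = -14): {p=13, q=-14, r=-16}
  after event 12 (t=72: SET r = 36): {p=13, q=-14, r=36}

Answer: {p=13, q=-14, r=36}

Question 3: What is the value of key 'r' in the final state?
Track key 'r' through all 12 events:
  event 1 (t=6: INC p by 12): r unchanged
  event 2 (t=10: DEC q by 4): r unchanged
  event 3 (t=15: SET q = 38): r unchanged
  event 4 (t=21: INC q by 3): r unchanged
  event 5 (t=23: DEC p by 13): r unchanged
  event 6 (t=33: DEC q by 13): r unchanged
  event 7 (t=43: INC q by 9): r unchanged
  event 8 (t=52: INC p by 15): r unchanged
  event 9 (t=57: SET r = -16): r (absent) -> -16
  event 10 (t=62: SET p = 13): r unchanged
  event 11 (t=71: SET q = -14): r unchanged
  event 12 (t=72: SET r = 36): r -16 -> 36
Final: r = 36

Answer: 36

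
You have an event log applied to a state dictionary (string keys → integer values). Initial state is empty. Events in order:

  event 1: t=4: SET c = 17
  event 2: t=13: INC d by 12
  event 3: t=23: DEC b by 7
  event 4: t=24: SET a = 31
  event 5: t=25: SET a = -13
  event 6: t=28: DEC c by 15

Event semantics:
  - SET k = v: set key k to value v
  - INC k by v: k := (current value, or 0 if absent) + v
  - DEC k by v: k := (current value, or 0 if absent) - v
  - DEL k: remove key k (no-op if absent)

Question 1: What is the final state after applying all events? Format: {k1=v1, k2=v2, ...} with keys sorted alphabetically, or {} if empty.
Answer: {a=-13, b=-7, c=2, d=12}

Derivation:
  after event 1 (t=4: SET c = 17): {c=17}
  after event 2 (t=13: INC d by 12): {c=17, d=12}
  after event 3 (t=23: DEC b by 7): {b=-7, c=17, d=12}
  after event 4 (t=24: SET a = 31): {a=31, b=-7, c=17, d=12}
  after event 5 (t=25: SET a = -13): {a=-13, b=-7, c=17, d=12}
  after event 6 (t=28: DEC c by 15): {a=-13, b=-7, c=2, d=12}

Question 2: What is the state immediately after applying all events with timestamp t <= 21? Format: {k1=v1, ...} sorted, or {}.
Apply events with t <= 21 (2 events):
  after event 1 (t=4: SET c = 17): {c=17}
  after event 2 (t=13: INC d by 12): {c=17, d=12}

Answer: {c=17, d=12}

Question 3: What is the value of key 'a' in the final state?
Answer: -13

Derivation:
Track key 'a' through all 6 events:
  event 1 (t=4: SET c = 17): a unchanged
  event 2 (t=13: INC d by 12): a unchanged
  event 3 (t=23: DEC b by 7): a unchanged
  event 4 (t=24: SET a = 31): a (absent) -> 31
  event 5 (t=25: SET a = -13): a 31 -> -13
  event 6 (t=28: DEC c by 15): a unchanged
Final: a = -13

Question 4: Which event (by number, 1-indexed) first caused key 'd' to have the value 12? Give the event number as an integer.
Looking for first event where d becomes 12:
  event 2: d (absent) -> 12  <-- first match

Answer: 2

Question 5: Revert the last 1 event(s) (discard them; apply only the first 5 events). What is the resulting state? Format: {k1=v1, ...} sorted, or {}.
Answer: {a=-13, b=-7, c=17, d=12}

Derivation:
Keep first 5 events (discard last 1):
  after event 1 (t=4: SET c = 17): {c=17}
  after event 2 (t=13: INC d by 12): {c=17, d=12}
  after event 3 (t=23: DEC b by 7): {b=-7, c=17, d=12}
  after event 4 (t=24: SET a = 31): {a=31, b=-7, c=17, d=12}
  after event 5 (t=25: SET a = -13): {a=-13, b=-7, c=17, d=12}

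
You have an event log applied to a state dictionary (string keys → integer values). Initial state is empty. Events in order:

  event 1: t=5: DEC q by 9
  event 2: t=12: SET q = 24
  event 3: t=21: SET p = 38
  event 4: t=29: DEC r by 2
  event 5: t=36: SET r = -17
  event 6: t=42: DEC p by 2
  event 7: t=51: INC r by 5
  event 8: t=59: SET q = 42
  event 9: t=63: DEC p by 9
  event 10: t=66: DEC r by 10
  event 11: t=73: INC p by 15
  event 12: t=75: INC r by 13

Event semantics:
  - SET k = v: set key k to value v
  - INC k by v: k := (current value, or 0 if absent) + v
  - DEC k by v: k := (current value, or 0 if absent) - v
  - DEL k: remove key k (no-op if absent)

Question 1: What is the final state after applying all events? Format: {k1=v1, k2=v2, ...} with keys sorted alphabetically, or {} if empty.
  after event 1 (t=5: DEC q by 9): {q=-9}
  after event 2 (t=12: SET q = 24): {q=24}
  after event 3 (t=21: SET p = 38): {p=38, q=24}
  after event 4 (t=29: DEC r by 2): {p=38, q=24, r=-2}
  after event 5 (t=36: SET r = -17): {p=38, q=24, r=-17}
  after event 6 (t=42: DEC p by 2): {p=36, q=24, r=-17}
  after event 7 (t=51: INC r by 5): {p=36, q=24, r=-12}
  after event 8 (t=59: SET q = 42): {p=36, q=42, r=-12}
  after event 9 (t=63: DEC p by 9): {p=27, q=42, r=-12}
  after event 10 (t=66: DEC r by 10): {p=27, q=42, r=-22}
  after event 11 (t=73: INC p by 15): {p=42, q=42, r=-22}
  after event 12 (t=75: INC r by 13): {p=42, q=42, r=-9}

Answer: {p=42, q=42, r=-9}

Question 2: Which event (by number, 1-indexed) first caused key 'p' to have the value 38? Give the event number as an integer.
Looking for first event where p becomes 38:
  event 3: p (absent) -> 38  <-- first match

Answer: 3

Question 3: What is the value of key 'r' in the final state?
Track key 'r' through all 12 events:
  event 1 (t=5: DEC q by 9): r unchanged
  event 2 (t=12: SET q = 24): r unchanged
  event 3 (t=21: SET p = 38): r unchanged
  event 4 (t=29: DEC r by 2): r (absent) -> -2
  event 5 (t=36: SET r = -17): r -2 -> -17
  event 6 (t=42: DEC p by 2): r unchanged
  event 7 (t=51: INC r by 5): r -17 -> -12
  event 8 (t=59: SET q = 42): r unchanged
  event 9 (t=63: DEC p by 9): r unchanged
  event 10 (t=66: DEC r by 10): r -12 -> -22
  event 11 (t=73: INC p by 15): r unchanged
  event 12 (t=75: INC r by 13): r -22 -> -9
Final: r = -9

Answer: -9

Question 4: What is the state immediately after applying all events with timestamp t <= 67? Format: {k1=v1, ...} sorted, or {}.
Apply events with t <= 67 (10 events):
  after event 1 (t=5: DEC q by 9): {q=-9}
  after event 2 (t=12: SET q = 24): {q=24}
  after event 3 (t=21: SET p = 38): {p=38, q=24}
  after event 4 (t=29: DEC r by 2): {p=38, q=24, r=-2}
  after event 5 (t=36: SET r = -17): {p=38, q=24, r=-17}
  after event 6 (t=42: DEC p by 2): {p=36, q=24, r=-17}
  after event 7 (t=51: INC r by 5): {p=36, q=24, r=-12}
  after event 8 (t=59: SET q = 42): {p=36, q=42, r=-12}
  after event 9 (t=63: DEC p by 9): {p=27, q=42, r=-12}
  after event 10 (t=66: DEC r by 10): {p=27, q=42, r=-22}

Answer: {p=27, q=42, r=-22}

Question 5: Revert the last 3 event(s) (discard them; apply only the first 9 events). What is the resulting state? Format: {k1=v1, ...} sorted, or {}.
Keep first 9 events (discard last 3):
  after event 1 (t=5: DEC q by 9): {q=-9}
  after event 2 (t=12: SET q = 24): {q=24}
  after event 3 (t=21: SET p = 38): {p=38, q=24}
  after event 4 (t=29: DEC r by 2): {p=38, q=24, r=-2}
  after event 5 (t=36: SET r = -17): {p=38, q=24, r=-17}
  after event 6 (t=42: DEC p by 2): {p=36, q=24, r=-17}
  after event 7 (t=51: INC r by 5): {p=36, q=24, r=-12}
  after event 8 (t=59: SET q = 42): {p=36, q=42, r=-12}
  after event 9 (t=63: DEC p by 9): {p=27, q=42, r=-12}

Answer: {p=27, q=42, r=-12}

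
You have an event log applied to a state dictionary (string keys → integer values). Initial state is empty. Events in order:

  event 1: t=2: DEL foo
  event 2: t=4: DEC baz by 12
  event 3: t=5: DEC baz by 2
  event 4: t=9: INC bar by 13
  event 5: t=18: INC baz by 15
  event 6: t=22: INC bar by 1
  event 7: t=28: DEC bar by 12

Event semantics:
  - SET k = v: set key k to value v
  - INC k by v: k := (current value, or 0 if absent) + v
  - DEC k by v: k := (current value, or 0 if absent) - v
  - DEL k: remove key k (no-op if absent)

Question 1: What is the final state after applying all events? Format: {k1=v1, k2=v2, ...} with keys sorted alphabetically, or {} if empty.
  after event 1 (t=2: DEL foo): {}
  after event 2 (t=4: DEC baz by 12): {baz=-12}
  after event 3 (t=5: DEC baz by 2): {baz=-14}
  after event 4 (t=9: INC bar by 13): {bar=13, baz=-14}
  after event 5 (t=18: INC baz by 15): {bar=13, baz=1}
  after event 6 (t=22: INC bar by 1): {bar=14, baz=1}
  after event 7 (t=28: DEC bar by 12): {bar=2, baz=1}

Answer: {bar=2, baz=1}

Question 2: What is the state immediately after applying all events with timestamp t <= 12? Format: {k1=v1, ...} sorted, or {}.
Apply events with t <= 12 (4 events):
  after event 1 (t=2: DEL foo): {}
  after event 2 (t=4: DEC baz by 12): {baz=-12}
  after event 3 (t=5: DEC baz by 2): {baz=-14}
  after event 4 (t=9: INC bar by 13): {bar=13, baz=-14}

Answer: {bar=13, baz=-14}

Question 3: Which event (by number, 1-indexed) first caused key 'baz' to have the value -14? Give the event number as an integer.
Answer: 3

Derivation:
Looking for first event where baz becomes -14:
  event 2: baz = -12
  event 3: baz -12 -> -14  <-- first match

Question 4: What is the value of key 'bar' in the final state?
Track key 'bar' through all 7 events:
  event 1 (t=2: DEL foo): bar unchanged
  event 2 (t=4: DEC baz by 12): bar unchanged
  event 3 (t=5: DEC baz by 2): bar unchanged
  event 4 (t=9: INC bar by 13): bar (absent) -> 13
  event 5 (t=18: INC baz by 15): bar unchanged
  event 6 (t=22: INC bar by 1): bar 13 -> 14
  event 7 (t=28: DEC bar by 12): bar 14 -> 2
Final: bar = 2

Answer: 2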